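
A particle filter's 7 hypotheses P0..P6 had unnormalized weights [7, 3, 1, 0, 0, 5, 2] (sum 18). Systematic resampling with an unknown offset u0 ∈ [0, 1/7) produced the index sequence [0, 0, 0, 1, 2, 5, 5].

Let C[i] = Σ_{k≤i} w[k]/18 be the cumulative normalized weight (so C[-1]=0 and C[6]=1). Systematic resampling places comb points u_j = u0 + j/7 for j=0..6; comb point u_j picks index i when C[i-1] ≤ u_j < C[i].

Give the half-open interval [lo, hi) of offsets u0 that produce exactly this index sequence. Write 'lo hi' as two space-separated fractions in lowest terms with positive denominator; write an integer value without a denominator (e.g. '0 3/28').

C = [7/18, 5/9, 11/18, 11/18, 11/18, 8/9, 1]
j=0 picked index 0: u0 ∈ [0, 7/18)
j=1 picked index 0: u0 ∈ [-1/7, 31/126)
j=2 picked index 0: u0 ∈ [-2/7, 13/126)
j=3 picked index 1: u0 ∈ [-5/126, 8/63)
j=4 picked index 2: u0 ∈ [-1/63, 5/126)
j=5 picked index 5: u0 ∈ [-13/126, 11/63)
j=6 picked index 5: u0 ∈ [-31/126, 2/63)
intersection: [0, 2/63)

0 2/63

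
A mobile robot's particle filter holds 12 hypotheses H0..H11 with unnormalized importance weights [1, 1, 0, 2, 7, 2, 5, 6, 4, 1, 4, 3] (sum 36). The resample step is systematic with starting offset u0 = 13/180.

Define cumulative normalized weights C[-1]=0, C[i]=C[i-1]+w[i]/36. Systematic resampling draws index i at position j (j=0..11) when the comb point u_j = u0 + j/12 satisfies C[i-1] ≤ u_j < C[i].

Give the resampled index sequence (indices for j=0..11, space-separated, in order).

3 4 4 5 6 6 7 7 8 10 10 11

C = [1/36, 1/18, 1/18, 1/9, 11/36, 13/36, 1/2, 2/3, 7/9, 29/36, 11/12, 1]
j=0: u_0=13/180 ∈ [1/18, 1/9) → index 3
j=1: u_1=7/45 ∈ [1/9, 11/36) → index 4
j=2: u_2=43/180 ∈ [1/9, 11/36) → index 4
j=3: u_3=29/90 ∈ [11/36, 13/36) → index 5
j=4: u_4=73/180 ∈ [13/36, 1/2) → index 6
j=5: u_5=22/45 ∈ [13/36, 1/2) → index 6
j=6: u_6=103/180 ∈ [1/2, 2/3) → index 7
j=7: u_7=59/90 ∈ [1/2, 2/3) → index 7
j=8: u_8=133/180 ∈ [2/3, 7/9) → index 8
j=9: u_9=37/45 ∈ [29/36, 11/12) → index 10
j=10: u_10=163/180 ∈ [29/36, 11/12) → index 10
j=11: u_11=89/90 ∈ [11/12, 1) → index 11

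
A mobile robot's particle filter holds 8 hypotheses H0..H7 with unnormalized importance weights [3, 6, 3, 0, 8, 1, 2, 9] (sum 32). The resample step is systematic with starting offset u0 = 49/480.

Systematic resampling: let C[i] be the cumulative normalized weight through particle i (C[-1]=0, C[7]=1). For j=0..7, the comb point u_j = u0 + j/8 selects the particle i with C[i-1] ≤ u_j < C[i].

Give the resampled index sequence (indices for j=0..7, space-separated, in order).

C = [3/32, 9/32, 3/8, 3/8, 5/8, 21/32, 23/32, 1]
j=0: u_0=49/480 ∈ [3/32, 9/32) → index 1
j=1: u_1=109/480 ∈ [3/32, 9/32) → index 1
j=2: u_2=169/480 ∈ [9/32, 3/8) → index 2
j=3: u_3=229/480 ∈ [3/8, 5/8) → index 4
j=4: u_4=289/480 ∈ [3/8, 5/8) → index 4
j=5: u_5=349/480 ∈ [23/32, 1) → index 7
j=6: u_6=409/480 ∈ [23/32, 1) → index 7
j=7: u_7=469/480 ∈ [23/32, 1) → index 7

1 1 2 4 4 7 7 7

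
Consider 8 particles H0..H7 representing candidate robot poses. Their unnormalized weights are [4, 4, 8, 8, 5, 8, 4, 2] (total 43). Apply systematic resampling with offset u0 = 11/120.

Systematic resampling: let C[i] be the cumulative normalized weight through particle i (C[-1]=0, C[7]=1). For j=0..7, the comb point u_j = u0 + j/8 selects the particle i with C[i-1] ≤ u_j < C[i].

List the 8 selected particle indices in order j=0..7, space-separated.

0 2 2 3 4 5 5 7

C = [4/43, 8/43, 16/43, 24/43, 29/43, 37/43, 41/43, 1]
j=0: u_0=11/120 ∈ [0, 4/43) → index 0
j=1: u_1=13/60 ∈ [8/43, 16/43) → index 2
j=2: u_2=41/120 ∈ [8/43, 16/43) → index 2
j=3: u_3=7/15 ∈ [16/43, 24/43) → index 3
j=4: u_4=71/120 ∈ [24/43, 29/43) → index 4
j=5: u_5=43/60 ∈ [29/43, 37/43) → index 5
j=6: u_6=101/120 ∈ [29/43, 37/43) → index 5
j=7: u_7=29/30 ∈ [41/43, 1) → index 7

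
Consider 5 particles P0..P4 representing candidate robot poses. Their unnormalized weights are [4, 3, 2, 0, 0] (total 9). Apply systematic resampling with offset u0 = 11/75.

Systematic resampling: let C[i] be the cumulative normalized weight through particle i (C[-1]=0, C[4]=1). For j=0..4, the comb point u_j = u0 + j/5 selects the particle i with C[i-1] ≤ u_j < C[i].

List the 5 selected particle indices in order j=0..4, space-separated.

0 0 1 1 2

C = [4/9, 7/9, 1, 1, 1]
j=0: u_0=11/75 ∈ [0, 4/9) → index 0
j=1: u_1=26/75 ∈ [0, 4/9) → index 0
j=2: u_2=41/75 ∈ [4/9, 7/9) → index 1
j=3: u_3=56/75 ∈ [4/9, 7/9) → index 1
j=4: u_4=71/75 ∈ [7/9, 1) → index 2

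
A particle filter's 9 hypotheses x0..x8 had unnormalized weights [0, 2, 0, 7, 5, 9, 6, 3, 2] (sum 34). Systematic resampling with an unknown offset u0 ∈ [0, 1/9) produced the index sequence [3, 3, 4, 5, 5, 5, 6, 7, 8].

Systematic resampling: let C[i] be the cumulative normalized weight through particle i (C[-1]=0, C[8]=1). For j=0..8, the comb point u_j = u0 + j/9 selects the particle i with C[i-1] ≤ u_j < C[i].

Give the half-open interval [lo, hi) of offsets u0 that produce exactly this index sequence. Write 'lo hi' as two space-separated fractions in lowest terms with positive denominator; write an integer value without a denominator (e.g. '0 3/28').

4/51 1/9

C = [0, 1/17, 1/17, 9/34, 7/17, 23/34, 29/34, 16/17, 1]
j=0 picked index 3: u0 ∈ [1/17, 9/34)
j=1 picked index 3: u0 ∈ [-8/153, 47/306)
j=2 picked index 4: u0 ∈ [13/306, 29/153)
j=3 picked index 5: u0 ∈ [4/51, 35/102)
j=4 picked index 5: u0 ∈ [-5/153, 71/306)
j=5 picked index 5: u0 ∈ [-22/153, 37/306)
j=6 picked index 6: u0 ∈ [1/102, 19/102)
j=7 picked index 7: u0 ∈ [23/306, 25/153)
j=8 picked index 8: u0 ∈ [8/153, 1/9)
intersection: [4/51, 1/9)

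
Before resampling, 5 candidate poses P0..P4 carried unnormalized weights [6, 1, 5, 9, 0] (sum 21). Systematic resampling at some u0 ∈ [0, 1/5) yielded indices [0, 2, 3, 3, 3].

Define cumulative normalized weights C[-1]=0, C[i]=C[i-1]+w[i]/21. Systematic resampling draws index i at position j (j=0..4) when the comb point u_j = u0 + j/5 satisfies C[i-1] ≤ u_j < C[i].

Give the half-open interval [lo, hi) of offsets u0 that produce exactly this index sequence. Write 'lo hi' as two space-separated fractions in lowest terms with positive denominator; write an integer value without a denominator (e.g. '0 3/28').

C = [2/7, 1/3, 4/7, 1, 1]
j=0 picked index 0: u0 ∈ [0, 2/7)
j=1 picked index 2: u0 ∈ [2/15, 13/35)
j=2 picked index 3: u0 ∈ [6/35, 3/5)
j=3 picked index 3: u0 ∈ [-1/35, 2/5)
j=4 picked index 3: u0 ∈ [-8/35, 1/5)
intersection: [6/35, 1/5)

6/35 1/5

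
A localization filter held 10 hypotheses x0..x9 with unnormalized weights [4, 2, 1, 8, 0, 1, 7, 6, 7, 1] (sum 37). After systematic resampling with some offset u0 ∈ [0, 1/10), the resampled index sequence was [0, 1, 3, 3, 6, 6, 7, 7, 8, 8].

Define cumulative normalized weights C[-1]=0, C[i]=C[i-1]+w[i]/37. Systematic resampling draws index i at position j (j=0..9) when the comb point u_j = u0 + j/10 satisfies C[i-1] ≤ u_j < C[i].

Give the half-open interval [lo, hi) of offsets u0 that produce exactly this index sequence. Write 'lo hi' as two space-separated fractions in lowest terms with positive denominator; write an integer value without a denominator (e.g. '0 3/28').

6/185 23/370

C = [4/37, 6/37, 7/37, 15/37, 15/37, 16/37, 23/37, 29/37, 36/37, 1]
j=0 picked index 0: u0 ∈ [0, 4/37)
j=1 picked index 1: u0 ∈ [3/370, 23/370)
j=2 picked index 3: u0 ∈ [-2/185, 38/185)
j=3 picked index 3: u0 ∈ [-41/370, 39/370)
j=4 picked index 6: u0 ∈ [6/185, 41/185)
j=5 picked index 6: u0 ∈ [-5/74, 9/74)
j=6 picked index 7: u0 ∈ [4/185, 34/185)
j=7 picked index 7: u0 ∈ [-29/370, 31/370)
j=8 picked index 8: u0 ∈ [-3/185, 32/185)
j=9 picked index 8: u0 ∈ [-43/370, 27/370)
intersection: [6/185, 23/370)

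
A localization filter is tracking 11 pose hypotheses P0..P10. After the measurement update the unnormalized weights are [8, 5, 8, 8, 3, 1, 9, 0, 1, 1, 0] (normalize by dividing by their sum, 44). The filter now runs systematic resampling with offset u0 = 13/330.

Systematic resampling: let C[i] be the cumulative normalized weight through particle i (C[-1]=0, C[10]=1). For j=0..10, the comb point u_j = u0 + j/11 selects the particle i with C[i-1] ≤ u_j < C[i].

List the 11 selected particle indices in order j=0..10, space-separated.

C = [2/11, 13/44, 21/44, 29/44, 8/11, 3/4, 21/22, 21/22, 43/44, 1, 1]
j=0: u_0=13/330 ∈ [0, 2/11) → index 0
j=1: u_1=43/330 ∈ [0, 2/11) → index 0
j=2: u_2=73/330 ∈ [2/11, 13/44) → index 1
j=3: u_3=103/330 ∈ [13/44, 21/44) → index 2
j=4: u_4=133/330 ∈ [13/44, 21/44) → index 2
j=5: u_5=163/330 ∈ [21/44, 29/44) → index 3
j=6: u_6=193/330 ∈ [21/44, 29/44) → index 3
j=7: u_7=223/330 ∈ [29/44, 8/11) → index 4
j=8: u_8=23/30 ∈ [3/4, 21/22) → index 6
j=9: u_9=283/330 ∈ [3/4, 21/22) → index 6
j=10: u_10=313/330 ∈ [3/4, 21/22) → index 6

0 0 1 2 2 3 3 4 6 6 6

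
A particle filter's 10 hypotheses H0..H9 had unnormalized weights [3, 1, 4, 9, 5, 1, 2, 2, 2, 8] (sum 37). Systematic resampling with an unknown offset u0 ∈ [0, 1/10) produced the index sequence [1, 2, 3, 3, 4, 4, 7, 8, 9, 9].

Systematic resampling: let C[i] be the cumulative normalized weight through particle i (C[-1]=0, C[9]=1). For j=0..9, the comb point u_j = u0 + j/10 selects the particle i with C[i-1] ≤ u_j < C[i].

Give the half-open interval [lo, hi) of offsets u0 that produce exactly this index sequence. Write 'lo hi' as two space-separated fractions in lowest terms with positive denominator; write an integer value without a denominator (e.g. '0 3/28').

C = [3/37, 4/37, 8/37, 17/37, 22/37, 23/37, 25/37, 27/37, 29/37, 1]
j=0 picked index 1: u0 ∈ [3/37, 4/37)
j=1 picked index 2: u0 ∈ [3/370, 43/370)
j=2 picked index 3: u0 ∈ [3/185, 48/185)
j=3 picked index 3: u0 ∈ [-31/370, 59/370)
j=4 picked index 4: u0 ∈ [11/185, 36/185)
j=5 picked index 4: u0 ∈ [-3/74, 7/74)
j=6 picked index 7: u0 ∈ [14/185, 24/185)
j=7 picked index 8: u0 ∈ [11/370, 31/370)
j=8 picked index 9: u0 ∈ [-3/185, 1/5)
j=9 picked index 9: u0 ∈ [-43/370, 1/10)
intersection: [3/37, 31/370)

3/37 31/370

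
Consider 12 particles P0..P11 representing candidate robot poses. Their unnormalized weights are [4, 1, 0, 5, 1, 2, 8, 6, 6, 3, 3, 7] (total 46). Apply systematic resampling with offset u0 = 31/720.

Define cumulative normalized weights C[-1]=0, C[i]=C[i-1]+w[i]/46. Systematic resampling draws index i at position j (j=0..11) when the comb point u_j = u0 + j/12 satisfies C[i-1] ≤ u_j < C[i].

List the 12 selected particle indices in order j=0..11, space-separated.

C = [2/23, 5/46, 5/46, 5/23, 11/46, 13/46, 21/46, 27/46, 33/46, 18/23, 39/46, 1]
j=0: u_0=31/720 ∈ [0, 2/23) → index 0
j=1: u_1=91/720 ∈ [5/46, 5/23) → index 3
j=2: u_2=151/720 ∈ [5/46, 5/23) → index 3
j=3: u_3=211/720 ∈ [13/46, 21/46) → index 6
j=4: u_4=271/720 ∈ [13/46, 21/46) → index 6
j=5: u_5=331/720 ∈ [21/46, 27/46) → index 7
j=6: u_6=391/720 ∈ [21/46, 27/46) → index 7
j=7: u_7=451/720 ∈ [27/46, 33/46) → index 8
j=8: u_8=511/720 ∈ [27/46, 33/46) → index 8
j=9: u_9=571/720 ∈ [18/23, 39/46) → index 10
j=10: u_10=631/720 ∈ [39/46, 1) → index 11
j=11: u_11=691/720 ∈ [39/46, 1) → index 11

0 3 3 6 6 7 7 8 8 10 11 11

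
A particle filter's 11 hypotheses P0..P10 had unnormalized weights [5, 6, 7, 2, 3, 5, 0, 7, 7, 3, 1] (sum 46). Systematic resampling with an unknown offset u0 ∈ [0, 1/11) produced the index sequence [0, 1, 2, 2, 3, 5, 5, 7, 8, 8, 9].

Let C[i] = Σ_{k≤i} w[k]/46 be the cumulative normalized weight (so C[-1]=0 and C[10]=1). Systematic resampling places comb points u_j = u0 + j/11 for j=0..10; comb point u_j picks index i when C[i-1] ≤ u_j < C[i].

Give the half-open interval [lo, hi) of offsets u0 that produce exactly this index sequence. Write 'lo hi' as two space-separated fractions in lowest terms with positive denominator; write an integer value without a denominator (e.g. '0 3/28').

C = [5/46, 11/46, 9/23, 10/23, 1/2, 14/23, 14/23, 35/46, 21/23, 45/46, 1]
j=0 picked index 0: u0 ∈ [0, 5/46)
j=1 picked index 1: u0 ∈ [9/506, 75/506)
j=2 picked index 2: u0 ∈ [29/506, 53/253)
j=3 picked index 2: u0 ∈ [-17/506, 30/253)
j=4 picked index 3: u0 ∈ [7/253, 18/253)
j=5 picked index 5: u0 ∈ [1/22, 39/253)
j=6 picked index 5: u0 ∈ [-1/22, 16/253)
j=7 picked index 7: u0 ∈ [-7/253, 63/506)
j=8 picked index 8: u0 ∈ [17/506, 47/253)
j=9 picked index 8: u0 ∈ [-29/506, 24/253)
j=10 picked index 9: u0 ∈ [1/253, 35/506)
intersection: [29/506, 16/253)

29/506 16/253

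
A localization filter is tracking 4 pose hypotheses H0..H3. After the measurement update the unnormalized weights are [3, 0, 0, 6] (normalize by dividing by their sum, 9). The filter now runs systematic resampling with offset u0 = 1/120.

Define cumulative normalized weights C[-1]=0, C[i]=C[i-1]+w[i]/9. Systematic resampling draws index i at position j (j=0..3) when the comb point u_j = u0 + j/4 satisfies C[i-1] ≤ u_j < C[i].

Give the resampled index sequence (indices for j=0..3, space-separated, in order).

C = [1/3, 1/3, 1/3, 1]
j=0: u_0=1/120 ∈ [0, 1/3) → index 0
j=1: u_1=31/120 ∈ [0, 1/3) → index 0
j=2: u_2=61/120 ∈ [1/3, 1) → index 3
j=3: u_3=91/120 ∈ [1/3, 1) → index 3

0 0 3 3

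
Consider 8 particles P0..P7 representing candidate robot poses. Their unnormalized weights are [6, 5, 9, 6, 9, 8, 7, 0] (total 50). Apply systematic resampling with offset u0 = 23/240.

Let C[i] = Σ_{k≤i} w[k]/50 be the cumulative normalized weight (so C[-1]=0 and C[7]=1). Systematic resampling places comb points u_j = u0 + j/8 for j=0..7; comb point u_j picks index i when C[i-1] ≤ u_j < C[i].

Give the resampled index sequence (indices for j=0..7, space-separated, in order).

C = [3/25, 11/50, 2/5, 13/25, 7/10, 43/50, 1, 1]
j=0: u_0=23/240 ∈ [0, 3/25) → index 0
j=1: u_1=53/240 ∈ [11/50, 2/5) → index 2
j=2: u_2=83/240 ∈ [11/50, 2/5) → index 2
j=3: u_3=113/240 ∈ [2/5, 13/25) → index 3
j=4: u_4=143/240 ∈ [13/25, 7/10) → index 4
j=5: u_5=173/240 ∈ [7/10, 43/50) → index 5
j=6: u_6=203/240 ∈ [7/10, 43/50) → index 5
j=7: u_7=233/240 ∈ [43/50, 1) → index 6

0 2 2 3 4 5 5 6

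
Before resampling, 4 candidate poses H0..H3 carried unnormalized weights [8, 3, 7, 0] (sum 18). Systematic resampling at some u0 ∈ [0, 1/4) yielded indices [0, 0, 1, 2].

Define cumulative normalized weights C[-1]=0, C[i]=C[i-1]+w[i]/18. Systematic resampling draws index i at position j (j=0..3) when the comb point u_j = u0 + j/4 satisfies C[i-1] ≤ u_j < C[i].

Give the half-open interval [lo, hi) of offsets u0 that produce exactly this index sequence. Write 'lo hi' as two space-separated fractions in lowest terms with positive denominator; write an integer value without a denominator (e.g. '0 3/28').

C = [4/9, 11/18, 1, 1]
j=0 picked index 0: u0 ∈ [0, 4/9)
j=1 picked index 0: u0 ∈ [-1/4, 7/36)
j=2 picked index 1: u0 ∈ [-1/18, 1/9)
j=3 picked index 2: u0 ∈ [-5/36, 1/4)
intersection: [0, 1/9)

0 1/9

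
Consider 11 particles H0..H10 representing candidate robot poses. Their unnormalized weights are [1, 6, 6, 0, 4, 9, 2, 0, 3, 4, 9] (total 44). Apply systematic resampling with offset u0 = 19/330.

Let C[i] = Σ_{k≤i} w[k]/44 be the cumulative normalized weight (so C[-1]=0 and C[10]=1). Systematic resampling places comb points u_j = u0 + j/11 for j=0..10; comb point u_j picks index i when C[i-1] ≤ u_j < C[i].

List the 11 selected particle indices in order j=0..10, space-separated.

C = [1/44, 7/44, 13/44, 13/44, 17/44, 13/22, 7/11, 7/11, 31/44, 35/44, 1]
j=0: u_0=19/330 ∈ [1/44, 7/44) → index 1
j=1: u_1=49/330 ∈ [1/44, 7/44) → index 1
j=2: u_2=79/330 ∈ [7/44, 13/44) → index 2
j=3: u_3=109/330 ∈ [13/44, 17/44) → index 4
j=4: u_4=139/330 ∈ [17/44, 13/22) → index 5
j=5: u_5=169/330 ∈ [17/44, 13/22) → index 5
j=6: u_6=199/330 ∈ [13/22, 7/11) → index 6
j=7: u_7=229/330 ∈ [7/11, 31/44) → index 8
j=8: u_8=259/330 ∈ [31/44, 35/44) → index 9
j=9: u_9=289/330 ∈ [35/44, 1) → index 10
j=10: u_10=29/30 ∈ [35/44, 1) → index 10

1 1 2 4 5 5 6 8 9 10 10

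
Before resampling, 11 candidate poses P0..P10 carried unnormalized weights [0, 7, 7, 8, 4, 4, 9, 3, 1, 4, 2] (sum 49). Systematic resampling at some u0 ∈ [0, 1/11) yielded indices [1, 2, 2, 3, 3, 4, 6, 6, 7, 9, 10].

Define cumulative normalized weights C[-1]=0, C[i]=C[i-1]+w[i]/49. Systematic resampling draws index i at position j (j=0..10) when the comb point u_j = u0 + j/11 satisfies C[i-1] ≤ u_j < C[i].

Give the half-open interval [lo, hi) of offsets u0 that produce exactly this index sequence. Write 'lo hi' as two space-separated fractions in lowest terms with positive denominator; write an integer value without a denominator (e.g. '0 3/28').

37/539 41/539

C = [0, 1/7, 2/7, 22/49, 26/49, 30/49, 39/49, 6/7, 43/49, 47/49, 1]
j=0 picked index 1: u0 ∈ [0, 1/7)
j=1 picked index 2: u0 ∈ [4/77, 15/77)
j=2 picked index 2: u0 ∈ [-3/77, 8/77)
j=3 picked index 3: u0 ∈ [1/77, 95/539)
j=4 picked index 3: u0 ∈ [-6/77, 46/539)
j=5 picked index 4: u0 ∈ [-3/539, 41/539)
j=6 picked index 6: u0 ∈ [36/539, 135/539)
j=7 picked index 6: u0 ∈ [-13/539, 86/539)
j=8 picked index 7: u0 ∈ [37/539, 10/77)
j=9 picked index 9: u0 ∈ [32/539, 76/539)
j=10 picked index 10: u0 ∈ [27/539, 1/11)
intersection: [37/539, 41/539)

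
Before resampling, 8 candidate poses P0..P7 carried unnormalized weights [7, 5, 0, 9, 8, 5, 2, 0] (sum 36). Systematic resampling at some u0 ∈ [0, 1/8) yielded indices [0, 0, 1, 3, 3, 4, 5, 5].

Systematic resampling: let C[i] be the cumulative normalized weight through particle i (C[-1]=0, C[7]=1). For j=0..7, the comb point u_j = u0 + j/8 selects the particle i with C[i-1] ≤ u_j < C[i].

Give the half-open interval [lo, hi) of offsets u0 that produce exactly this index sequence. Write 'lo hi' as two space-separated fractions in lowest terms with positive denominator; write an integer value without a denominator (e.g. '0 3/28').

C = [7/36, 1/3, 1/3, 7/12, 29/36, 17/18, 1, 1]
j=0 picked index 0: u0 ∈ [0, 7/36)
j=1 picked index 0: u0 ∈ [-1/8, 5/72)
j=2 picked index 1: u0 ∈ [-1/18, 1/12)
j=3 picked index 3: u0 ∈ [-1/24, 5/24)
j=4 picked index 3: u0 ∈ [-1/6, 1/12)
j=5 picked index 4: u0 ∈ [-1/24, 13/72)
j=6 picked index 5: u0 ∈ [1/18, 7/36)
j=7 picked index 5: u0 ∈ [-5/72, 5/72)
intersection: [1/18, 5/72)

1/18 5/72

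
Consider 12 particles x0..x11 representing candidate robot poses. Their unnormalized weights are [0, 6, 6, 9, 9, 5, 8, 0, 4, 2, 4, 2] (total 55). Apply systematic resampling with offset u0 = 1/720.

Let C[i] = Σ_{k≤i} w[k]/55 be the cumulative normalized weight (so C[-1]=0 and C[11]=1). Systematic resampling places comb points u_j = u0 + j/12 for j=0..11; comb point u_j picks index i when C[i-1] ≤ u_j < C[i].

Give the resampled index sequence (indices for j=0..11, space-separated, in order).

C = [0, 6/55, 12/55, 21/55, 6/11, 7/11, 43/55, 43/55, 47/55, 49/55, 53/55, 1]
j=0: u_0=1/720 ∈ [0, 6/55) → index 1
j=1: u_1=61/720 ∈ [0, 6/55) → index 1
j=2: u_2=121/720 ∈ [6/55, 12/55) → index 2
j=3: u_3=181/720 ∈ [12/55, 21/55) → index 3
j=4: u_4=241/720 ∈ [12/55, 21/55) → index 3
j=5: u_5=301/720 ∈ [21/55, 6/11) → index 4
j=6: u_6=361/720 ∈ [21/55, 6/11) → index 4
j=7: u_7=421/720 ∈ [6/11, 7/11) → index 5
j=8: u_8=481/720 ∈ [7/11, 43/55) → index 6
j=9: u_9=541/720 ∈ [7/11, 43/55) → index 6
j=10: u_10=601/720 ∈ [43/55, 47/55) → index 8
j=11: u_11=661/720 ∈ [49/55, 53/55) → index 10

1 1 2 3 3 4 4 5 6 6 8 10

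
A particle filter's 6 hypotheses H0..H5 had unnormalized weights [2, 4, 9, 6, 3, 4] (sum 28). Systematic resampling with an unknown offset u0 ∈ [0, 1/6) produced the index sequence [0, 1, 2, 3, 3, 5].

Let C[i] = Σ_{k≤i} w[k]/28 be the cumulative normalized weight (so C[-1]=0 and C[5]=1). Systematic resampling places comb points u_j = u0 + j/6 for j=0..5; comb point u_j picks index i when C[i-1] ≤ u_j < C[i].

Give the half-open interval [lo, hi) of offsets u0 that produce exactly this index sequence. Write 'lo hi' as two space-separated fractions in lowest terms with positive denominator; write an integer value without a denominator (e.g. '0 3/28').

C = [1/14, 3/14, 15/28, 3/4, 6/7, 1]
j=0 picked index 0: u0 ∈ [0, 1/14)
j=1 picked index 1: u0 ∈ [-2/21, 1/21)
j=2 picked index 2: u0 ∈ [-5/42, 17/84)
j=3 picked index 3: u0 ∈ [1/28, 1/4)
j=4 picked index 3: u0 ∈ [-11/84, 1/12)
j=5 picked index 5: u0 ∈ [1/42, 1/6)
intersection: [1/28, 1/21)

1/28 1/21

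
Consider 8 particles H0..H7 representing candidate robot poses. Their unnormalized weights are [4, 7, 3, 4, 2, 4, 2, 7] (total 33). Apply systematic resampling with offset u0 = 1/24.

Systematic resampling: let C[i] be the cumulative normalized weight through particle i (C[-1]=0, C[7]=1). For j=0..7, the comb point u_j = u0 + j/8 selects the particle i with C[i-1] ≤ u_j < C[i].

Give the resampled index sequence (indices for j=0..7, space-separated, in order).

0 1 1 2 3 5 7 7

C = [4/33, 1/3, 14/33, 6/11, 20/33, 8/11, 26/33, 1]
j=0: u_0=1/24 ∈ [0, 4/33) → index 0
j=1: u_1=1/6 ∈ [4/33, 1/3) → index 1
j=2: u_2=7/24 ∈ [4/33, 1/3) → index 1
j=3: u_3=5/12 ∈ [1/3, 14/33) → index 2
j=4: u_4=13/24 ∈ [14/33, 6/11) → index 3
j=5: u_5=2/3 ∈ [20/33, 8/11) → index 5
j=6: u_6=19/24 ∈ [26/33, 1) → index 7
j=7: u_7=11/12 ∈ [26/33, 1) → index 7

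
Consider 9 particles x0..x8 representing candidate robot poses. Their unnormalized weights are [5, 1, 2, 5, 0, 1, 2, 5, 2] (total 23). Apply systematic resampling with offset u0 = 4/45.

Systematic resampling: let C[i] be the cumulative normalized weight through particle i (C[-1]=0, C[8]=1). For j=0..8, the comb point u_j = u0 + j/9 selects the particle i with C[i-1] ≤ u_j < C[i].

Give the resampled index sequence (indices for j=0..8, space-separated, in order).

C = [5/23, 6/23, 8/23, 13/23, 13/23, 14/23, 16/23, 21/23, 1]
j=0: u_0=4/45 ∈ [0, 5/23) → index 0
j=1: u_1=1/5 ∈ [0, 5/23) → index 0
j=2: u_2=14/45 ∈ [6/23, 8/23) → index 2
j=3: u_3=19/45 ∈ [8/23, 13/23) → index 3
j=4: u_4=8/15 ∈ [8/23, 13/23) → index 3
j=5: u_5=29/45 ∈ [14/23, 16/23) → index 6
j=6: u_6=34/45 ∈ [16/23, 21/23) → index 7
j=7: u_7=13/15 ∈ [16/23, 21/23) → index 7
j=8: u_8=44/45 ∈ [21/23, 1) → index 8

0 0 2 3 3 6 7 7 8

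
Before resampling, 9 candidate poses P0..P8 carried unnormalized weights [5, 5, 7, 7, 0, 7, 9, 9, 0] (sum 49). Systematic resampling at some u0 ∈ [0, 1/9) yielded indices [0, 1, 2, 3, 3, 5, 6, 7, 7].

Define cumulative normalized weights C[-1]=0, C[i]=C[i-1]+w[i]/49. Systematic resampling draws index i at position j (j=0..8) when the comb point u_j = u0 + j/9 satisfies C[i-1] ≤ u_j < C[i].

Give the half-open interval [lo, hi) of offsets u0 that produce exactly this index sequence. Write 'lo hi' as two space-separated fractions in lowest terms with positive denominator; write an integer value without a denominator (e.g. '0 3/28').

17/441 20/441

C = [5/49, 10/49, 17/49, 24/49, 24/49, 31/49, 40/49, 1, 1]
j=0 picked index 0: u0 ∈ [0, 5/49)
j=1 picked index 1: u0 ∈ [-4/441, 41/441)
j=2 picked index 2: u0 ∈ [-8/441, 55/441)
j=3 picked index 3: u0 ∈ [2/147, 23/147)
j=4 picked index 3: u0 ∈ [-43/441, 20/441)
j=5 picked index 5: u0 ∈ [-29/441, 34/441)
j=6 picked index 6: u0 ∈ [-5/147, 22/147)
j=7 picked index 7: u0 ∈ [17/441, 2/9)
j=8 picked index 7: u0 ∈ [-32/441, 1/9)
intersection: [17/441, 20/441)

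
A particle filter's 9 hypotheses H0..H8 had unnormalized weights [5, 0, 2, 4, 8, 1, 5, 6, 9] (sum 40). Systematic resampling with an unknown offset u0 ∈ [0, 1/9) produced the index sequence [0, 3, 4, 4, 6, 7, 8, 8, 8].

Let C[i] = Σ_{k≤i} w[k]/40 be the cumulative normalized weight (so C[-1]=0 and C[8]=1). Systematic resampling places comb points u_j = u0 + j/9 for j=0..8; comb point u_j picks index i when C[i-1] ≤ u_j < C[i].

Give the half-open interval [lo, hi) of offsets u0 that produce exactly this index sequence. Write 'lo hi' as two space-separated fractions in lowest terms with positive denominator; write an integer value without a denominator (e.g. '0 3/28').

13/120 1/9

C = [1/8, 1/8, 7/40, 11/40, 19/40, 1/2, 5/8, 31/40, 1]
j=0 picked index 0: u0 ∈ [0, 1/8)
j=1 picked index 3: u0 ∈ [23/360, 59/360)
j=2 picked index 4: u0 ∈ [19/360, 91/360)
j=3 picked index 4: u0 ∈ [-7/120, 17/120)
j=4 picked index 6: u0 ∈ [1/18, 13/72)
j=5 picked index 7: u0 ∈ [5/72, 79/360)
j=6 picked index 8: u0 ∈ [13/120, 1/3)
j=7 picked index 8: u0 ∈ [-1/360, 2/9)
j=8 picked index 8: u0 ∈ [-41/360, 1/9)
intersection: [13/120, 1/9)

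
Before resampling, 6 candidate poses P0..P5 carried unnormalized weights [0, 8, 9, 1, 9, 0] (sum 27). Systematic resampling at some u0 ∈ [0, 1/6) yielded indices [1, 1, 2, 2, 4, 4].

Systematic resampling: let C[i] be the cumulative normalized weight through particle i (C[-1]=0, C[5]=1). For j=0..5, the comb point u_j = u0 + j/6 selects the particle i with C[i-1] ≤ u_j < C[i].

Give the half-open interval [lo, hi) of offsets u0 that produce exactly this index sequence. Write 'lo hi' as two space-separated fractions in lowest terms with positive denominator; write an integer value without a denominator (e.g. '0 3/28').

0 7/54

C = [0, 8/27, 17/27, 2/3, 1, 1]
j=0 picked index 1: u0 ∈ [0, 8/27)
j=1 picked index 1: u0 ∈ [-1/6, 7/54)
j=2 picked index 2: u0 ∈ [-1/27, 8/27)
j=3 picked index 2: u0 ∈ [-11/54, 7/54)
j=4 picked index 4: u0 ∈ [0, 1/3)
j=5 picked index 4: u0 ∈ [-1/6, 1/6)
intersection: [0, 7/54)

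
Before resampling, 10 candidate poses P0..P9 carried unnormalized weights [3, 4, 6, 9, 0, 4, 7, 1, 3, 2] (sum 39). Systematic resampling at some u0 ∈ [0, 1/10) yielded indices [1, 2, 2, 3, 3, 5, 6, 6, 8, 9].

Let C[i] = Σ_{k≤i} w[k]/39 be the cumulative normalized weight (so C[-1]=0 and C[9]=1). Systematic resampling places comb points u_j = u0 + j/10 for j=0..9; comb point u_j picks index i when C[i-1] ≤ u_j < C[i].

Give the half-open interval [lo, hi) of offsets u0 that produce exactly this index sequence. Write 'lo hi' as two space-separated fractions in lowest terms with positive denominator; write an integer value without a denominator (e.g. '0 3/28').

31/390 1/10

C = [1/13, 7/39, 1/3, 22/39, 22/39, 2/3, 11/13, 34/39, 37/39, 1]
j=0 picked index 1: u0 ∈ [1/13, 7/39)
j=1 picked index 2: u0 ∈ [31/390, 7/30)
j=2 picked index 2: u0 ∈ [-4/195, 2/15)
j=3 picked index 3: u0 ∈ [1/30, 103/390)
j=4 picked index 3: u0 ∈ [-1/15, 32/195)
j=5 picked index 5: u0 ∈ [5/78, 1/6)
j=6 picked index 6: u0 ∈ [1/15, 16/65)
j=7 picked index 6: u0 ∈ [-1/30, 19/130)
j=8 picked index 8: u0 ∈ [14/195, 29/195)
j=9 picked index 9: u0 ∈ [19/390, 1/10)
intersection: [31/390, 1/10)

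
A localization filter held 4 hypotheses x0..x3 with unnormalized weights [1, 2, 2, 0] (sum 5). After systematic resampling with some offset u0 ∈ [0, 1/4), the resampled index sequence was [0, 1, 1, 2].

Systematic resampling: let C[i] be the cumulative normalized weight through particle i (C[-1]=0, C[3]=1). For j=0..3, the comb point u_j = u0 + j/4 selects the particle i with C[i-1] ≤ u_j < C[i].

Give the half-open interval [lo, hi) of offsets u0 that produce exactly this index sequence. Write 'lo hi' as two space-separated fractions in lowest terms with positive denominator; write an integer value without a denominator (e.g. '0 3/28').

0 1/10

C = [1/5, 3/5, 1, 1]
j=0 picked index 0: u0 ∈ [0, 1/5)
j=1 picked index 1: u0 ∈ [-1/20, 7/20)
j=2 picked index 1: u0 ∈ [-3/10, 1/10)
j=3 picked index 2: u0 ∈ [-3/20, 1/4)
intersection: [0, 1/10)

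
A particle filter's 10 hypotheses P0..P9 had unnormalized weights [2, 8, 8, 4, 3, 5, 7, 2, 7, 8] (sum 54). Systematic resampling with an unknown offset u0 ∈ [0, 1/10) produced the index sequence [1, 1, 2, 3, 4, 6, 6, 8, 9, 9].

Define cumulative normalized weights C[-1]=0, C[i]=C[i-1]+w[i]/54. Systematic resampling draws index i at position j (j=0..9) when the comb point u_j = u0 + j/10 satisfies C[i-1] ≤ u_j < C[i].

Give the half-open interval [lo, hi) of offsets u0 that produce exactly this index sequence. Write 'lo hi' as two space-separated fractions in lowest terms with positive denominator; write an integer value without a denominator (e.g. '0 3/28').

C = [1/27, 5/27, 1/3, 11/27, 25/54, 5/9, 37/54, 13/18, 23/27, 1]
j=0 picked index 1: u0 ∈ [1/27, 5/27)
j=1 picked index 1: u0 ∈ [-17/270, 23/270)
j=2 picked index 2: u0 ∈ [-2/135, 2/15)
j=3 picked index 3: u0 ∈ [1/30, 29/270)
j=4 picked index 4: u0 ∈ [1/135, 17/270)
j=5 picked index 6: u0 ∈ [1/18, 5/27)
j=6 picked index 6: u0 ∈ [-2/45, 23/270)
j=7 picked index 8: u0 ∈ [1/45, 41/270)
j=8 picked index 9: u0 ∈ [7/135, 1/5)
j=9 picked index 9: u0 ∈ [-13/270, 1/10)
intersection: [1/18, 17/270)

1/18 17/270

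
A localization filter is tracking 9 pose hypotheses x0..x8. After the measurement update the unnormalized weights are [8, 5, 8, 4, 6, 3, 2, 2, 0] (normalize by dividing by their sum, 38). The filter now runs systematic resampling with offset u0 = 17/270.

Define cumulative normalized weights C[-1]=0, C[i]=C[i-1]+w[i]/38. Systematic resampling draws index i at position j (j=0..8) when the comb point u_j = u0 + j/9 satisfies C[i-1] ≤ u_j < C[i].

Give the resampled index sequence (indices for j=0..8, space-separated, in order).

C = [4/19, 13/38, 21/38, 25/38, 31/38, 17/19, 18/19, 1, 1]
j=0: u_0=17/270 ∈ [0, 4/19) → index 0
j=1: u_1=47/270 ∈ [0, 4/19) → index 0
j=2: u_2=77/270 ∈ [4/19, 13/38) → index 1
j=3: u_3=107/270 ∈ [13/38, 21/38) → index 2
j=4: u_4=137/270 ∈ [13/38, 21/38) → index 2
j=5: u_5=167/270 ∈ [21/38, 25/38) → index 3
j=6: u_6=197/270 ∈ [25/38, 31/38) → index 4
j=7: u_7=227/270 ∈ [31/38, 17/19) → index 5
j=8: u_8=257/270 ∈ [18/19, 1) → index 7

0 0 1 2 2 3 4 5 7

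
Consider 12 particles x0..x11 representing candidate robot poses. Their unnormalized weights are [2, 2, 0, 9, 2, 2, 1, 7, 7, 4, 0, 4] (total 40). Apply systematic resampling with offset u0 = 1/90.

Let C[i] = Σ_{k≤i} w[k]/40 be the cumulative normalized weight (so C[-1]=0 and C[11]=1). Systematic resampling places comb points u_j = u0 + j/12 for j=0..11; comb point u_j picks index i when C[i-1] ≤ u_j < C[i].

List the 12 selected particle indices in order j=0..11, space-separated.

C = [1/20, 1/10, 1/10, 13/40, 3/8, 17/40, 9/20, 5/8, 4/5, 9/10, 9/10, 1]
j=0: u_0=1/90 ∈ [0, 1/20) → index 0
j=1: u_1=17/180 ∈ [1/20, 1/10) → index 1
j=2: u_2=8/45 ∈ [1/10, 13/40) → index 3
j=3: u_3=47/180 ∈ [1/10, 13/40) → index 3
j=4: u_4=31/90 ∈ [13/40, 3/8) → index 4
j=5: u_5=77/180 ∈ [17/40, 9/20) → index 6
j=6: u_6=23/45 ∈ [9/20, 5/8) → index 7
j=7: u_7=107/180 ∈ [9/20, 5/8) → index 7
j=8: u_8=61/90 ∈ [5/8, 4/5) → index 8
j=9: u_9=137/180 ∈ [5/8, 4/5) → index 8
j=10: u_10=38/45 ∈ [4/5, 9/10) → index 9
j=11: u_11=167/180 ∈ [9/10, 1) → index 11

0 1 3 3 4 6 7 7 8 8 9 11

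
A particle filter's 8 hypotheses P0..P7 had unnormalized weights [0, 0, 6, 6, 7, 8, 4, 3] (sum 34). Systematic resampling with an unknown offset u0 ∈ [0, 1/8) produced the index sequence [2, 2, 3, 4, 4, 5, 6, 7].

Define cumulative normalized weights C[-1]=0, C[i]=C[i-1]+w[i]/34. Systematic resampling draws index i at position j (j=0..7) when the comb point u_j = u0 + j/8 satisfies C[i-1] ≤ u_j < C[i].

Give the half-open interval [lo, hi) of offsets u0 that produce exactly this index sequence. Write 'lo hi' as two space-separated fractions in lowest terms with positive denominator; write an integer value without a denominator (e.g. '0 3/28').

3/68 7/136

C = [0, 0, 3/17, 6/17, 19/34, 27/34, 31/34, 1]
j=0 picked index 2: u0 ∈ [0, 3/17)
j=1 picked index 2: u0 ∈ [-1/8, 7/136)
j=2 picked index 3: u0 ∈ [-5/68, 7/68)
j=3 picked index 4: u0 ∈ [-3/136, 25/136)
j=4 picked index 4: u0 ∈ [-5/34, 1/17)
j=5 picked index 5: u0 ∈ [-9/136, 23/136)
j=6 picked index 6: u0 ∈ [3/68, 11/68)
j=7 picked index 7: u0 ∈ [5/136, 1/8)
intersection: [3/68, 7/136)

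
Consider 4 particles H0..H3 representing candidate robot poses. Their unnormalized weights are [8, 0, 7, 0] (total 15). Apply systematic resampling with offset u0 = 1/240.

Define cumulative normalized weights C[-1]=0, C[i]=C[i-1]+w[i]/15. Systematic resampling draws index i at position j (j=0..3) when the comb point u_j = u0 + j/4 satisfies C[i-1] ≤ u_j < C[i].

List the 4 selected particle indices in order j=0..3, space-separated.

0 0 0 2

C = [8/15, 8/15, 1, 1]
j=0: u_0=1/240 ∈ [0, 8/15) → index 0
j=1: u_1=61/240 ∈ [0, 8/15) → index 0
j=2: u_2=121/240 ∈ [0, 8/15) → index 0
j=3: u_3=181/240 ∈ [8/15, 1) → index 2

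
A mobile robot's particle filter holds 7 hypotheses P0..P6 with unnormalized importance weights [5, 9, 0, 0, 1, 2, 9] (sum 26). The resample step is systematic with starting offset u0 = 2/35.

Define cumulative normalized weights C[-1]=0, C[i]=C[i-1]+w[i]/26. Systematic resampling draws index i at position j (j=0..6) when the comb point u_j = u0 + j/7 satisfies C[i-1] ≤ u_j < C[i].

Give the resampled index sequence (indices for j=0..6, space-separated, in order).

0 1 1 1 5 6 6

C = [5/26, 7/13, 7/13, 7/13, 15/26, 17/26, 1]
j=0: u_0=2/35 ∈ [0, 5/26) → index 0
j=1: u_1=1/5 ∈ [5/26, 7/13) → index 1
j=2: u_2=12/35 ∈ [5/26, 7/13) → index 1
j=3: u_3=17/35 ∈ [5/26, 7/13) → index 1
j=4: u_4=22/35 ∈ [15/26, 17/26) → index 5
j=5: u_5=27/35 ∈ [17/26, 1) → index 6
j=6: u_6=32/35 ∈ [17/26, 1) → index 6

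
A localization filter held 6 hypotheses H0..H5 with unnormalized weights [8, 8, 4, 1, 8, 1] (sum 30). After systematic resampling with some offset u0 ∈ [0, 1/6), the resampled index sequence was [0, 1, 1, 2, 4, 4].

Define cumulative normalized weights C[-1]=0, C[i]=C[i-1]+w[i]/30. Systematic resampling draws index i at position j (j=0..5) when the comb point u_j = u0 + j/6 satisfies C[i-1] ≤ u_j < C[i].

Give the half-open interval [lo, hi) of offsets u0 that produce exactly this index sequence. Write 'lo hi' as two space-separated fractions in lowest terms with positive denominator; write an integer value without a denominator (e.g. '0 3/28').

C = [4/15, 8/15, 2/3, 7/10, 29/30, 1]
j=0 picked index 0: u0 ∈ [0, 4/15)
j=1 picked index 1: u0 ∈ [1/10, 11/30)
j=2 picked index 1: u0 ∈ [-1/15, 1/5)
j=3 picked index 2: u0 ∈ [1/30, 1/6)
j=4 picked index 4: u0 ∈ [1/30, 3/10)
j=5 picked index 4: u0 ∈ [-2/15, 2/15)
intersection: [1/10, 2/15)

1/10 2/15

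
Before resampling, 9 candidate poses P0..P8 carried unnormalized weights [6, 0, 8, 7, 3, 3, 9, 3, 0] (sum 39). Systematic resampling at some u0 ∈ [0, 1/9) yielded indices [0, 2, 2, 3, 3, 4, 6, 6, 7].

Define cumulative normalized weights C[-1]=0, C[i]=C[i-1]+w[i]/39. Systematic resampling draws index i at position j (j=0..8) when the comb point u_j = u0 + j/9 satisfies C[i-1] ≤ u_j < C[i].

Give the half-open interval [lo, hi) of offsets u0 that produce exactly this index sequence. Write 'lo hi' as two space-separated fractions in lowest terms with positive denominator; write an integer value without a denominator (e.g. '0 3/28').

5/117 7/117

C = [2/13, 2/13, 14/39, 7/13, 8/13, 9/13, 12/13, 1, 1]
j=0 picked index 0: u0 ∈ [0, 2/13)
j=1 picked index 2: u0 ∈ [5/117, 29/117)
j=2 picked index 2: u0 ∈ [-8/117, 16/117)
j=3 picked index 3: u0 ∈ [1/39, 8/39)
j=4 picked index 3: u0 ∈ [-10/117, 11/117)
j=5 picked index 4: u0 ∈ [-2/117, 7/117)
j=6 picked index 6: u0 ∈ [1/39, 10/39)
j=7 picked index 6: u0 ∈ [-10/117, 17/117)
j=8 picked index 7: u0 ∈ [4/117, 1/9)
intersection: [5/117, 7/117)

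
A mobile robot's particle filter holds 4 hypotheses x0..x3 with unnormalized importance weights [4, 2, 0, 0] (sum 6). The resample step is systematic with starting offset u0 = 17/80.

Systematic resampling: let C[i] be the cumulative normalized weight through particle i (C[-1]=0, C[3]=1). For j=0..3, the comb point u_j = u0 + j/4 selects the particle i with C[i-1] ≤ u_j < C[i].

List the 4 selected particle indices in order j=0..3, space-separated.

0 0 1 1

C = [2/3, 1, 1, 1]
j=0: u_0=17/80 ∈ [0, 2/3) → index 0
j=1: u_1=37/80 ∈ [0, 2/3) → index 0
j=2: u_2=57/80 ∈ [2/3, 1) → index 1
j=3: u_3=77/80 ∈ [2/3, 1) → index 1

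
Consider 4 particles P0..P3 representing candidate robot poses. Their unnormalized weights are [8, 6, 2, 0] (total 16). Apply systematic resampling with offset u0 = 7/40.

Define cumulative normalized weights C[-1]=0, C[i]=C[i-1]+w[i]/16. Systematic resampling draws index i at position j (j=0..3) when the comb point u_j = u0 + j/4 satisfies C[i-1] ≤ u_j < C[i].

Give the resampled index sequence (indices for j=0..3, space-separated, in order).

0 0 1 2

C = [1/2, 7/8, 1, 1]
j=0: u_0=7/40 ∈ [0, 1/2) → index 0
j=1: u_1=17/40 ∈ [0, 1/2) → index 0
j=2: u_2=27/40 ∈ [1/2, 7/8) → index 1
j=3: u_3=37/40 ∈ [7/8, 1) → index 2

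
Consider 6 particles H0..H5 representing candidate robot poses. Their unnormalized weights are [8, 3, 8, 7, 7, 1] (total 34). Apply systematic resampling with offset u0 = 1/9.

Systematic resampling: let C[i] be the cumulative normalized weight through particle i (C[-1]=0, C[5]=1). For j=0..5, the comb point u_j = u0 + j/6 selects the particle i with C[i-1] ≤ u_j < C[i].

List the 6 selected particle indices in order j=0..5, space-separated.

0 1 2 3 4 4

C = [4/17, 11/34, 19/34, 13/17, 33/34, 1]
j=0: u_0=1/9 ∈ [0, 4/17) → index 0
j=1: u_1=5/18 ∈ [4/17, 11/34) → index 1
j=2: u_2=4/9 ∈ [11/34, 19/34) → index 2
j=3: u_3=11/18 ∈ [19/34, 13/17) → index 3
j=4: u_4=7/9 ∈ [13/17, 33/34) → index 4
j=5: u_5=17/18 ∈ [13/17, 33/34) → index 4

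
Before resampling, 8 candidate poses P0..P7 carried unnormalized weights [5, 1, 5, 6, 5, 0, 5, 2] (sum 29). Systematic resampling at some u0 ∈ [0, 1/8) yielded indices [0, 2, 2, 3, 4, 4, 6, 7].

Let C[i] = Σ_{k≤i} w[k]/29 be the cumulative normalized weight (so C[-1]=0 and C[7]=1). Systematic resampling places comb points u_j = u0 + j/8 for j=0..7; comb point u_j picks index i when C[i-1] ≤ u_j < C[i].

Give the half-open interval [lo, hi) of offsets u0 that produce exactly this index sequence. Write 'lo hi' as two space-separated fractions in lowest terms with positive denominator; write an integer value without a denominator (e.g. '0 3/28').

C = [5/29, 6/29, 11/29, 17/29, 22/29, 22/29, 27/29, 1]
j=0 picked index 0: u0 ∈ [0, 5/29)
j=1 picked index 2: u0 ∈ [19/232, 59/232)
j=2 picked index 2: u0 ∈ [-5/116, 15/116)
j=3 picked index 3: u0 ∈ [1/232, 49/232)
j=4 picked index 4: u0 ∈ [5/58, 15/58)
j=5 picked index 4: u0 ∈ [-9/232, 31/232)
j=6 picked index 6: u0 ∈ [1/116, 21/116)
j=7 picked index 7: u0 ∈ [13/232, 1/8)
intersection: [5/58, 1/8)

5/58 1/8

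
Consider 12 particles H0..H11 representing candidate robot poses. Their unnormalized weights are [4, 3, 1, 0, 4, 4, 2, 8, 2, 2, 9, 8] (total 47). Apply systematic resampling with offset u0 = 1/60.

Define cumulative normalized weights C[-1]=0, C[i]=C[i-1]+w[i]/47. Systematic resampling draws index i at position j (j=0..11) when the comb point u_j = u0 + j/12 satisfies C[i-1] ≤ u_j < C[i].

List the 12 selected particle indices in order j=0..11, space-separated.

C = [4/47, 7/47, 8/47, 8/47, 12/47, 16/47, 18/47, 26/47, 28/47, 30/47, 39/47, 1]
j=0: u_0=1/60 ∈ [0, 4/47) → index 0
j=1: u_1=1/10 ∈ [4/47, 7/47) → index 1
j=2: u_2=11/60 ∈ [8/47, 12/47) → index 4
j=3: u_3=4/15 ∈ [12/47, 16/47) → index 5
j=4: u_4=7/20 ∈ [16/47, 18/47) → index 6
j=5: u_5=13/30 ∈ [18/47, 26/47) → index 7
j=6: u_6=31/60 ∈ [18/47, 26/47) → index 7
j=7: u_7=3/5 ∈ [28/47, 30/47) → index 9
j=8: u_8=41/60 ∈ [30/47, 39/47) → index 10
j=9: u_9=23/30 ∈ [30/47, 39/47) → index 10
j=10: u_10=17/20 ∈ [39/47, 1) → index 11
j=11: u_11=14/15 ∈ [39/47, 1) → index 11

0 1 4 5 6 7 7 9 10 10 11 11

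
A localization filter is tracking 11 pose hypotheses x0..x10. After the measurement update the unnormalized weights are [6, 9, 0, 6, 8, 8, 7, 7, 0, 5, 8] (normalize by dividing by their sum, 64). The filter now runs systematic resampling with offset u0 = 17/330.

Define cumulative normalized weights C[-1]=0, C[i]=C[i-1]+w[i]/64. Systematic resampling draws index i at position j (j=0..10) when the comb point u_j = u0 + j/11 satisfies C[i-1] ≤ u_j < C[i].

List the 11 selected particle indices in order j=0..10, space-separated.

0 1 1 3 4 5 6 7 7 9 10

C = [3/32, 15/64, 15/64, 21/64, 29/64, 37/64, 11/16, 51/64, 51/64, 7/8, 1]
j=0: u_0=17/330 ∈ [0, 3/32) → index 0
j=1: u_1=47/330 ∈ [3/32, 15/64) → index 1
j=2: u_2=7/30 ∈ [3/32, 15/64) → index 1
j=3: u_3=107/330 ∈ [15/64, 21/64) → index 3
j=4: u_4=137/330 ∈ [21/64, 29/64) → index 4
j=5: u_5=167/330 ∈ [29/64, 37/64) → index 5
j=6: u_6=197/330 ∈ [37/64, 11/16) → index 6
j=7: u_7=227/330 ∈ [11/16, 51/64) → index 7
j=8: u_8=257/330 ∈ [11/16, 51/64) → index 7
j=9: u_9=287/330 ∈ [51/64, 7/8) → index 9
j=10: u_10=317/330 ∈ [7/8, 1) → index 10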